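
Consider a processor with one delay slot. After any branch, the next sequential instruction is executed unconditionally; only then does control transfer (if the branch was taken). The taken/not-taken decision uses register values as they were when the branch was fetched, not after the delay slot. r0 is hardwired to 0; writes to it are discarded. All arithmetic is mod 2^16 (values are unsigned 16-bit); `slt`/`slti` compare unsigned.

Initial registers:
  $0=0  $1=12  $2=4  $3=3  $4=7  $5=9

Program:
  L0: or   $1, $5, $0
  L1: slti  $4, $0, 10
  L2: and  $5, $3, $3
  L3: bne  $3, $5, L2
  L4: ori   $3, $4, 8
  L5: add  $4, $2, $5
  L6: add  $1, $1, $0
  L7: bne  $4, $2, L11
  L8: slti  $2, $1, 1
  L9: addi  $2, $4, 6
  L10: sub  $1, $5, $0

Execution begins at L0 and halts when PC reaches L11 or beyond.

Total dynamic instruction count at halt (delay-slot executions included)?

9

#0 or   $1, $5, $0 ; 0/9/4/3/7/9
#1 slti  $4, $0, 10 ; 0/9/4/3/1/9
#2 and  $5, $3, $3 ; 0/9/4/3/1/3
#3 bne  $3, $5, L2 ; 0/9/4/3/1/3 ; →fallthru
#4 ori   $3, $4, 8 ; 0/9/4/9/1/3
#5 add  $4, $2, $5 ; 0/9/4/9/7/3
#6 add  $1, $1, $0 ; 0/9/4/9/7/3
#7 bne  $4, $2, L11 ; 0/9/4/9/7/3 ; →target
#8 slti  $2, $1, 1 ; 0/9/0/9/7/3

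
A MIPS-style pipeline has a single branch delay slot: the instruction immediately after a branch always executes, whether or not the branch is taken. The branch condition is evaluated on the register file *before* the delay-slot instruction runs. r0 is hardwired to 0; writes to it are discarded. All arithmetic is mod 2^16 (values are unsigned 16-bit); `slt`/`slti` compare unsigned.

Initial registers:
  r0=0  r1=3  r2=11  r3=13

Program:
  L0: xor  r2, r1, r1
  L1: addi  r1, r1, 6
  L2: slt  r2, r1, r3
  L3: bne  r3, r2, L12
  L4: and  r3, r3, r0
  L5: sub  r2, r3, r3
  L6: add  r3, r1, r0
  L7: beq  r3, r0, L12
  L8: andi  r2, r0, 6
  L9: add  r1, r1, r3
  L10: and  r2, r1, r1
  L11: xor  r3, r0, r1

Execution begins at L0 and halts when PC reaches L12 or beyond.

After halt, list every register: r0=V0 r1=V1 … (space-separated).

r0=0 r1=9 r2=1 r3=0

PC=0  xor  r2, r1, r1        | r0=0 r1=3 r2=0 r3=13
PC=1  addi  r1, r1, 6        | r0=0 r1=9 r2=0 r3=13
PC=2  slt  r2, r1, r3        | r0=0 r1=9 r2=1 r3=13
PC=3  bne  r3, r2, L12       | r0=0 r1=9 r2=1 r3=13  [TAKEN]
PC=4  and  r3, r3, r0        | r0=0 r1=9 r2=1 r3=0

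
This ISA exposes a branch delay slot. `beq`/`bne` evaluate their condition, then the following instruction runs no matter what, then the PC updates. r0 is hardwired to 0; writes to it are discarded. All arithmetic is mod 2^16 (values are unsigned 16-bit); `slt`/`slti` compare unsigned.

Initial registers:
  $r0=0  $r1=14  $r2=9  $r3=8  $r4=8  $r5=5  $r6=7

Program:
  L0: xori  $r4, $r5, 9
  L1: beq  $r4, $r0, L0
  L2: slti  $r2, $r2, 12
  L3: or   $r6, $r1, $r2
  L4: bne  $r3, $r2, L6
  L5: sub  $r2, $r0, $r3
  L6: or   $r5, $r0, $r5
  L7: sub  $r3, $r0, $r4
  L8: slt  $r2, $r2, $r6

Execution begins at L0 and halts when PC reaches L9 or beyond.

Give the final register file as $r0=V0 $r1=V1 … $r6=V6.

[0] xori  $r4, $r5, 9  →  {$r0:0, $r1:14, $r2:9, $r3:8, $r4:12, $r5:5, $r6:7}
[1] beq  $r4, $r0, L0  →  {$r0:0, $r1:14, $r2:9, $r3:8, $r4:12, $r5:5, $r6:7}  ⟨branch fallthrough⟩
[2] slti  $r2, $r2, 12  →  {$r0:0, $r1:14, $r2:1, $r3:8, $r4:12, $r5:5, $r6:7}
[3] or   $r6, $r1, $r2  →  {$r0:0, $r1:14, $r2:1, $r3:8, $r4:12, $r5:5, $r6:15}
[4] bne  $r3, $r2, L6  →  {$r0:0, $r1:14, $r2:1, $r3:8, $r4:12, $r5:5, $r6:15}  ⟨branch taken⟩
[5] sub  $r2, $r0, $r3  →  {$r0:0, $r1:14, $r2:65528, $r3:8, $r4:12, $r5:5, $r6:15}
[6] or   $r5, $r0, $r5  →  {$r0:0, $r1:14, $r2:65528, $r3:8, $r4:12, $r5:5, $r6:15}
[7] sub  $r3, $r0, $r4  →  {$r0:0, $r1:14, $r2:65528, $r3:65524, $r4:12, $r5:5, $r6:15}
[8] slt  $r2, $r2, $r6  →  {$r0:0, $r1:14, $r2:0, $r3:65524, $r4:12, $r5:5, $r6:15}

$r0=0 $r1=14 $r2=0 $r3=65524 $r4=12 $r5=5 $r6=15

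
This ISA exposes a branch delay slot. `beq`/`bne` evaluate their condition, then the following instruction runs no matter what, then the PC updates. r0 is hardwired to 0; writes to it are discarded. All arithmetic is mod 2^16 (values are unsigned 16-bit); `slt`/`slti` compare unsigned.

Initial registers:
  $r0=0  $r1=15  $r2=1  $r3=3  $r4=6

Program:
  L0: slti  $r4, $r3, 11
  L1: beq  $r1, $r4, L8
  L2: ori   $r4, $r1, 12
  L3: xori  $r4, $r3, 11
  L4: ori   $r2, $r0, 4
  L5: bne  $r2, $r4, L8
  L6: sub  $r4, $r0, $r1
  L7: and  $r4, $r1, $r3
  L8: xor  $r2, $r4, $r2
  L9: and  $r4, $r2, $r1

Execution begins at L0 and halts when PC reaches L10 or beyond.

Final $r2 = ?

65525

#0 slti  $r4, $r3, 11 ; 0/15/1/3/1
#1 beq  $r1, $r4, L8 ; 0/15/1/3/1 ; →fallthru
#2 ori   $r4, $r1, 12 ; 0/15/1/3/15
#3 xori  $r4, $r3, 11 ; 0/15/1/3/8
#4 ori   $r2, $r0, 4 ; 0/15/4/3/8
#5 bne  $r2, $r4, L8 ; 0/15/4/3/8 ; →target
#6 sub  $r4, $r0, $r1 ; 0/15/4/3/65521
#8 xor  $r2, $r4, $r2 ; 0/15/65525/3/65521
#9 and  $r4, $r2, $r1 ; 0/15/65525/3/5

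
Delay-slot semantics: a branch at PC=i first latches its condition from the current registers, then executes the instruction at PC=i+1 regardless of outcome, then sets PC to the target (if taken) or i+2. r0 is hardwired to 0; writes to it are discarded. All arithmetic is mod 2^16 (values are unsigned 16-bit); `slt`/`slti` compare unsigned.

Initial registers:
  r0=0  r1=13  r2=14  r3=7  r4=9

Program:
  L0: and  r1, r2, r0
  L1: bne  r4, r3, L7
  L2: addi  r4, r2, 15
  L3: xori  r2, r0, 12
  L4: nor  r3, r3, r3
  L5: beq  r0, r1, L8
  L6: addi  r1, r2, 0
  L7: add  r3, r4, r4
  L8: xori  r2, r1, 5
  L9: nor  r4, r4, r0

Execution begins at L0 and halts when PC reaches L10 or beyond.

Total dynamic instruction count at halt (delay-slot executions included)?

  step pc=0: and  r1, r2, r0  regs=(0,0,14,7,9)
  step pc=1: bne  r4, r3, L7  cond=T  regs=(0,0,14,7,9)
  step pc=2: addi  r4, r2, 15  regs=(0,0,14,7,29)
  step pc=7: add  r3, r4, r4  regs=(0,0,14,58,29)
  step pc=8: xori  r2, r1, 5  regs=(0,0,5,58,29)
  step pc=9: nor  r4, r4, r0  regs=(0,0,5,58,65506)

6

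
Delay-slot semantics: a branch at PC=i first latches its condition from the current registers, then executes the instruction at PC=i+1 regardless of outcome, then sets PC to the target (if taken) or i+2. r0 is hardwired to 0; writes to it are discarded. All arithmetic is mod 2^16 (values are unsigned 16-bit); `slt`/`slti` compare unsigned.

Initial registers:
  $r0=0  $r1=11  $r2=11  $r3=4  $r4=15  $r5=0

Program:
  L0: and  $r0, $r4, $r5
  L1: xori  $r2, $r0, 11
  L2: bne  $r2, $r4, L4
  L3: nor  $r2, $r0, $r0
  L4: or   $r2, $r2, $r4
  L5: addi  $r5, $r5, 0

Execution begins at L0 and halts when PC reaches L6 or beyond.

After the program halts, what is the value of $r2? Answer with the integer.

65535

PC=0  and  $r0, $r4, $r5     | $r0=0 $r1=11 $r2=11 $r3=4 $r4=15 $r5=0
PC=1  xori  $r2, $r0, 11     | $r0=0 $r1=11 $r2=11 $r3=4 $r4=15 $r5=0
PC=2  bne  $r2, $r4, L4      | $r0=0 $r1=11 $r2=11 $r3=4 $r4=15 $r5=0  [TAKEN]
PC=3  nor  $r2, $r0, $r0     | $r0=0 $r1=11 $r2=65535 $r3=4 $r4=15 $r5=0
PC=4  or   $r2, $r2, $r4     | $r0=0 $r1=11 $r2=65535 $r3=4 $r4=15 $r5=0
PC=5  addi  $r5, $r5, 0      | $r0=0 $r1=11 $r2=65535 $r3=4 $r4=15 $r5=0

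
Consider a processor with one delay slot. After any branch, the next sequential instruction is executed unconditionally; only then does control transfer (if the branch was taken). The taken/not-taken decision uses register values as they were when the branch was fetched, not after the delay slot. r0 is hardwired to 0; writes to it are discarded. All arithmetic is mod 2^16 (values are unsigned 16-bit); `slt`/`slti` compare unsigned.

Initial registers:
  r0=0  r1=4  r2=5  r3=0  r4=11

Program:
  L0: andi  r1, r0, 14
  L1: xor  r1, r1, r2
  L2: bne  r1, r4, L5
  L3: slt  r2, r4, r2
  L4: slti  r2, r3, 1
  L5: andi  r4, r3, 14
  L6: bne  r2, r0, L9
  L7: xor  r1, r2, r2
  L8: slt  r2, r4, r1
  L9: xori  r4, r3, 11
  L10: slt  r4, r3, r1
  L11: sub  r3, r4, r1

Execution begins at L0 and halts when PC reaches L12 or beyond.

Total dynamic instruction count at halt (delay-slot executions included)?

  step pc=0: andi  r1, r0, 14  regs=(0,0,5,0,11)
  step pc=1: xor  r1, r1, r2  regs=(0,5,5,0,11)
  step pc=2: bne  r1, r4, L5  cond=T  regs=(0,5,5,0,11)
  step pc=3: slt  r2, r4, r2  regs=(0,5,0,0,11)
  step pc=5: andi  r4, r3, 14  regs=(0,5,0,0,0)
  step pc=6: bne  r2, r0, L9  cond=F  regs=(0,5,0,0,0)
  step pc=7: xor  r1, r2, r2  regs=(0,0,0,0,0)
  step pc=8: slt  r2, r4, r1  regs=(0,0,0,0,0)
  step pc=9: xori  r4, r3, 11  regs=(0,0,0,0,11)
  step pc=10: slt  r4, r3, r1  regs=(0,0,0,0,0)
  step pc=11: sub  r3, r4, r1  regs=(0,0,0,0,0)

11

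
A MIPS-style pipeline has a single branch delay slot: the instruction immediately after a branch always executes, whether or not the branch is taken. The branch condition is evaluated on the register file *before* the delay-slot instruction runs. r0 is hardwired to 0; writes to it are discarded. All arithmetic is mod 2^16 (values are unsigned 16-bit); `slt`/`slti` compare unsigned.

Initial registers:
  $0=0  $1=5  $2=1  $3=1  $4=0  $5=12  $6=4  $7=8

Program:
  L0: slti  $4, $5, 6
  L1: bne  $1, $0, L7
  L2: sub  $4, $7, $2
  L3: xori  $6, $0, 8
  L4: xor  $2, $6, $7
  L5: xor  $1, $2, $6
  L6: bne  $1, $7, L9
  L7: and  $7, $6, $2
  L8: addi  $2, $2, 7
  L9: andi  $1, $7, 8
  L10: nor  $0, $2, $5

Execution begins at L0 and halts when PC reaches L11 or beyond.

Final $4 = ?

7

[0] slti  $4, $5, 6  →  {$0:0, $1:5, $2:1, $3:1, $4:0, $5:12, $6:4, $7:8}
[1] bne  $1, $0, L7  →  {$0:0, $1:5, $2:1, $3:1, $4:0, $5:12, $6:4, $7:8}  ⟨branch taken⟩
[2] sub  $4, $7, $2  →  {$0:0, $1:5, $2:1, $3:1, $4:7, $5:12, $6:4, $7:8}
[7] and  $7, $6, $2  →  {$0:0, $1:5, $2:1, $3:1, $4:7, $5:12, $6:4, $7:0}
[8] addi  $2, $2, 7  →  {$0:0, $1:5, $2:8, $3:1, $4:7, $5:12, $6:4, $7:0}
[9] andi  $1, $7, 8  →  {$0:0, $1:0, $2:8, $3:1, $4:7, $5:12, $6:4, $7:0}
[10] nor  $0, $2, $5  →  {$0:0, $1:0, $2:8, $3:1, $4:7, $5:12, $6:4, $7:0}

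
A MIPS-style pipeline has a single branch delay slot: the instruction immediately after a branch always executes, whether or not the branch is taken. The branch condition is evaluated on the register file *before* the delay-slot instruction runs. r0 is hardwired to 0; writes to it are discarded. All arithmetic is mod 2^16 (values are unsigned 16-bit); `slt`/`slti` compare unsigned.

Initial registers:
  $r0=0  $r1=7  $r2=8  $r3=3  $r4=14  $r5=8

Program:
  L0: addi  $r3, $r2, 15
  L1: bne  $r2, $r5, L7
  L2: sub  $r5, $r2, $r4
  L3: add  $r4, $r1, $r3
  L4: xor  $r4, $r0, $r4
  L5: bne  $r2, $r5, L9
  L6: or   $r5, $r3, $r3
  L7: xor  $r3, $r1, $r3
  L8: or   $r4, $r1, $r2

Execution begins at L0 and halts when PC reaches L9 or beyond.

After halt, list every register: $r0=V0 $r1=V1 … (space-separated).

  step pc=0: addi  $r3, $r2, 15  regs=(0,7,8,23,14,8)
  step pc=1: bne  $r2, $r5, L7  cond=F  regs=(0,7,8,23,14,8)
  step pc=2: sub  $r5, $r2, $r4  regs=(0,7,8,23,14,65530)
  step pc=3: add  $r4, $r1, $r3  regs=(0,7,8,23,30,65530)
  step pc=4: xor  $r4, $r0, $r4  regs=(0,7,8,23,30,65530)
  step pc=5: bne  $r2, $r5, L9  cond=T  regs=(0,7,8,23,30,65530)
  step pc=6: or   $r5, $r3, $r3  regs=(0,7,8,23,30,23)

$r0=0 $r1=7 $r2=8 $r3=23 $r4=30 $r5=23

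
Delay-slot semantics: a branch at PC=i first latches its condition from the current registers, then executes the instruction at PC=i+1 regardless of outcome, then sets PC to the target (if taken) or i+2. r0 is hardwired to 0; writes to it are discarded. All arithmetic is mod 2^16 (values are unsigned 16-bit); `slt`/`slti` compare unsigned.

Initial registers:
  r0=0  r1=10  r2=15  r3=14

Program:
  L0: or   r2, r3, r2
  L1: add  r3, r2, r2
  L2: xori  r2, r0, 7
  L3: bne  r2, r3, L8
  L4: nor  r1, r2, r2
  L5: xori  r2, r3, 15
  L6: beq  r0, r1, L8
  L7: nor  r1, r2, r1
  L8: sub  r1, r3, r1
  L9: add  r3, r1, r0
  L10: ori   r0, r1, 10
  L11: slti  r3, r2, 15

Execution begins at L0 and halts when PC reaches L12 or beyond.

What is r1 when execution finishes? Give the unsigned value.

38

PC=0  or   r2, r3, r2        | r0=0 r1=10 r2=15 r3=14
PC=1  add  r3, r2, r2        | r0=0 r1=10 r2=15 r3=30
PC=2  xori  r2, r0, 7        | r0=0 r1=10 r2=7 r3=30
PC=3  bne  r2, r3, L8        | r0=0 r1=10 r2=7 r3=30  [TAKEN]
PC=4  nor  r1, r2, r2        | r0=0 r1=65528 r2=7 r3=30
PC=8  sub  r1, r3, r1        | r0=0 r1=38 r2=7 r3=30
PC=9  add  r3, r1, r0        | r0=0 r1=38 r2=7 r3=38
PC=10 ori   r0, r1, 10       | r0=0 r1=38 r2=7 r3=38
PC=11 slti  r3, r2, 15       | r0=0 r1=38 r2=7 r3=1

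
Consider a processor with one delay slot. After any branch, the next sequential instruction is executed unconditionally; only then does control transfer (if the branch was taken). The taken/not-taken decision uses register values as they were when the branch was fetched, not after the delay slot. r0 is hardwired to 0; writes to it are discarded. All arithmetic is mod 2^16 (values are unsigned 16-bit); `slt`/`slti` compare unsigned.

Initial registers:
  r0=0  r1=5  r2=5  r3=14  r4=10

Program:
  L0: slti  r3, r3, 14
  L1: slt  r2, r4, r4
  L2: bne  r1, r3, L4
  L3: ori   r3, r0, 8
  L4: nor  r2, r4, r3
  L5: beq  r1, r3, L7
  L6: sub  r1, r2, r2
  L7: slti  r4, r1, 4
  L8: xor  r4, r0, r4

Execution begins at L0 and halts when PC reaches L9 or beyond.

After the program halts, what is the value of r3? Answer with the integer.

#0 slti  r3, r3, 14 ; 0/5/5/0/10
#1 slt  r2, r4, r4 ; 0/5/0/0/10
#2 bne  r1, r3, L4 ; 0/5/0/0/10 ; →target
#3 ori   r3, r0, 8 ; 0/5/0/8/10
#4 nor  r2, r4, r3 ; 0/5/65525/8/10
#5 beq  r1, r3, L7 ; 0/5/65525/8/10 ; →fallthru
#6 sub  r1, r2, r2 ; 0/0/65525/8/10
#7 slti  r4, r1, 4 ; 0/0/65525/8/1
#8 xor  r4, r0, r4 ; 0/0/65525/8/1

8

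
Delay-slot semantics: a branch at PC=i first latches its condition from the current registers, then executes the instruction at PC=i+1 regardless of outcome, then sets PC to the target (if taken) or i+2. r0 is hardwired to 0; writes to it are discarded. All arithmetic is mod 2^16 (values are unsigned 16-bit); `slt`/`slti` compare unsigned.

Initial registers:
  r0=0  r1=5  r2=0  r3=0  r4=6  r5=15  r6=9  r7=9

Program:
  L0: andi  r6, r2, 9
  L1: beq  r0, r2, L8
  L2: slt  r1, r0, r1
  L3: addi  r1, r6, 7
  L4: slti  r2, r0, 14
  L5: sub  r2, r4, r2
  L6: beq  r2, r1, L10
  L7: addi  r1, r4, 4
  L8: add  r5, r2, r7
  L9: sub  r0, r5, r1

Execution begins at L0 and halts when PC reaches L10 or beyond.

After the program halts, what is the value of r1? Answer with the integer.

[0] andi  r6, r2, 9  →  {r0:0, r1:5, r2:0, r3:0, r4:6, r5:15, r6:0, r7:9}
[1] beq  r0, r2, L8  →  {r0:0, r1:5, r2:0, r3:0, r4:6, r5:15, r6:0, r7:9}  ⟨branch taken⟩
[2] slt  r1, r0, r1  →  {r0:0, r1:1, r2:0, r3:0, r4:6, r5:15, r6:0, r7:9}
[8] add  r5, r2, r7  →  {r0:0, r1:1, r2:0, r3:0, r4:6, r5:9, r6:0, r7:9}
[9] sub  r0, r5, r1  →  {r0:0, r1:1, r2:0, r3:0, r4:6, r5:9, r6:0, r7:9}

1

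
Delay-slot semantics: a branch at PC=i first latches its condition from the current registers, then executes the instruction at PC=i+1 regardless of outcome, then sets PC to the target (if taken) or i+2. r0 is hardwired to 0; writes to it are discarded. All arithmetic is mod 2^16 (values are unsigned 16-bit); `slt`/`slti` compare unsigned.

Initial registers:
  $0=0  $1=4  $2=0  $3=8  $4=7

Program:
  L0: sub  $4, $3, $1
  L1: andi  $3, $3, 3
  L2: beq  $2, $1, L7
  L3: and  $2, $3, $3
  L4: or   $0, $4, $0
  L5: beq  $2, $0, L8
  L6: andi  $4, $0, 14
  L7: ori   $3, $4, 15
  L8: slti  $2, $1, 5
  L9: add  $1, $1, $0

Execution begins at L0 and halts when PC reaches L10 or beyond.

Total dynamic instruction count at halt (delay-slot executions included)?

PC=0  sub  $4, $3, $1        | $0=0 $1=4 $2=0 $3=8 $4=4
PC=1  andi  $3, $3, 3        | $0=0 $1=4 $2=0 $3=0 $4=4
PC=2  beq  $2, $1, L7        | $0=0 $1=4 $2=0 $3=0 $4=4  [not taken]
PC=3  and  $2, $3, $3        | $0=0 $1=4 $2=0 $3=0 $4=4
PC=4  or   $0, $4, $0        | $0=0 $1=4 $2=0 $3=0 $4=4
PC=5  beq  $2, $0, L8        | $0=0 $1=4 $2=0 $3=0 $4=4  [TAKEN]
PC=6  andi  $4, $0, 14       | $0=0 $1=4 $2=0 $3=0 $4=0
PC=8  slti  $2, $1, 5        | $0=0 $1=4 $2=1 $3=0 $4=0
PC=9  add  $1, $1, $0        | $0=0 $1=4 $2=1 $3=0 $4=0

9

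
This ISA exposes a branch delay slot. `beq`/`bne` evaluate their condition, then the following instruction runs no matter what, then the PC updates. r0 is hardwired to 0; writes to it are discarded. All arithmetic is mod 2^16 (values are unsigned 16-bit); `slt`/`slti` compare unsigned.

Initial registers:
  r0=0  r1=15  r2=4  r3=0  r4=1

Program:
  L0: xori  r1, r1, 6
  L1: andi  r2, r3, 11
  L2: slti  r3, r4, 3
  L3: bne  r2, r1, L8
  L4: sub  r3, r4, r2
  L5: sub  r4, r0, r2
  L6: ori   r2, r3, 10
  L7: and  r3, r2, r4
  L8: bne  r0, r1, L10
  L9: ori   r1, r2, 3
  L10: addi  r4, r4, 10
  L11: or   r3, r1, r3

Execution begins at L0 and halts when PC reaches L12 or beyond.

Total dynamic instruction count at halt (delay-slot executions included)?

9

[0] xori  r1, r1, 6  →  {r0:0, r1:9, r2:4, r3:0, r4:1}
[1] andi  r2, r3, 11  →  {r0:0, r1:9, r2:0, r3:0, r4:1}
[2] slti  r3, r4, 3  →  {r0:0, r1:9, r2:0, r3:1, r4:1}
[3] bne  r2, r1, L8  →  {r0:0, r1:9, r2:0, r3:1, r4:1}  ⟨branch taken⟩
[4] sub  r3, r4, r2  →  {r0:0, r1:9, r2:0, r3:1, r4:1}
[8] bne  r0, r1, L10  →  {r0:0, r1:9, r2:0, r3:1, r4:1}  ⟨branch taken⟩
[9] ori   r1, r2, 3  →  {r0:0, r1:3, r2:0, r3:1, r4:1}
[10] addi  r4, r4, 10  →  {r0:0, r1:3, r2:0, r3:1, r4:11}
[11] or   r3, r1, r3  →  {r0:0, r1:3, r2:0, r3:3, r4:11}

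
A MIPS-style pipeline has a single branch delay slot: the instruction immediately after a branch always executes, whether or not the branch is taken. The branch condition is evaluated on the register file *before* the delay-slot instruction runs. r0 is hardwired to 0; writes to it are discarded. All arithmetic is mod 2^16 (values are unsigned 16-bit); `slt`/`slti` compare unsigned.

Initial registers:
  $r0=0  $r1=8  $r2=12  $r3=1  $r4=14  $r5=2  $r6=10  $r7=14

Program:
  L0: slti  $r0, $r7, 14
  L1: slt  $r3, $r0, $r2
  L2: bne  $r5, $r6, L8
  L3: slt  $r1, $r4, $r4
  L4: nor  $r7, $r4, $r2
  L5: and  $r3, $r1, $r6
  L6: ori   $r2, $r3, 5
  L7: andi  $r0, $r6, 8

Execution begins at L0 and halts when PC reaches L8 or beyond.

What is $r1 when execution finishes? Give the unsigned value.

0

[0] slti  $r0, $r7, 14  →  {$r0:0, $r1:8, $r2:12, $r3:1, $r4:14, $r5:2, $r6:10, $r7:14}
[1] slt  $r3, $r0, $r2  →  {$r0:0, $r1:8, $r2:12, $r3:1, $r4:14, $r5:2, $r6:10, $r7:14}
[2] bne  $r5, $r6, L8  →  {$r0:0, $r1:8, $r2:12, $r3:1, $r4:14, $r5:2, $r6:10, $r7:14}  ⟨branch taken⟩
[3] slt  $r1, $r4, $r4  →  {$r0:0, $r1:0, $r2:12, $r3:1, $r4:14, $r5:2, $r6:10, $r7:14}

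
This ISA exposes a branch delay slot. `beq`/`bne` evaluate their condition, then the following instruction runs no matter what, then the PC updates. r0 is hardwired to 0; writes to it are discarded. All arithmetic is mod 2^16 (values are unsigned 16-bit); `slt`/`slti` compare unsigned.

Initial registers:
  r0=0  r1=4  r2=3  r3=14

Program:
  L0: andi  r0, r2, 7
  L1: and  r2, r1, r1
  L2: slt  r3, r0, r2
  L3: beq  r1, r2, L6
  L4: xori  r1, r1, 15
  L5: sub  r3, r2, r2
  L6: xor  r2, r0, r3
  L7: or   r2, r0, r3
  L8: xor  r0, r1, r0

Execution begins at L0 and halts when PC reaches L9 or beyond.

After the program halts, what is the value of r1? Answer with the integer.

11

  step pc=0: andi  r0, r2, 7  regs=(0,4,3,14)
  step pc=1: and  r2, r1, r1  regs=(0,4,4,14)
  step pc=2: slt  r3, r0, r2  regs=(0,4,4,1)
  step pc=3: beq  r1, r2, L6  cond=T  regs=(0,4,4,1)
  step pc=4: xori  r1, r1, 15  regs=(0,11,4,1)
  step pc=6: xor  r2, r0, r3  regs=(0,11,1,1)
  step pc=7: or   r2, r0, r3  regs=(0,11,1,1)
  step pc=8: xor  r0, r1, r0  regs=(0,11,1,1)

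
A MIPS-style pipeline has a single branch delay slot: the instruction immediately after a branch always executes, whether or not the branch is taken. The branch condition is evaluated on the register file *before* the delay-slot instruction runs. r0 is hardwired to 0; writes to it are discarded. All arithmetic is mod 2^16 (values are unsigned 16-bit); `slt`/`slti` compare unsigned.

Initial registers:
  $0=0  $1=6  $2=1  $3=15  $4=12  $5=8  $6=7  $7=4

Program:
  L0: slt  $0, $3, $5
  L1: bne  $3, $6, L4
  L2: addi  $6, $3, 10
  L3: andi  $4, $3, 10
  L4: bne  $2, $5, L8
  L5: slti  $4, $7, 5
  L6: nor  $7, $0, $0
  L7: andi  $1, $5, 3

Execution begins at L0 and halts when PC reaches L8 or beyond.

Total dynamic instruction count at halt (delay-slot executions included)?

  step pc=0: slt  $0, $3, $5  regs=(0,6,1,15,12,8,7,4)
  step pc=1: bne  $3, $6, L4  cond=T  regs=(0,6,1,15,12,8,7,4)
  step pc=2: addi  $6, $3, 10  regs=(0,6,1,15,12,8,25,4)
  step pc=4: bne  $2, $5, L8  cond=T  regs=(0,6,1,15,12,8,25,4)
  step pc=5: slti  $4, $7, 5  regs=(0,6,1,15,1,8,25,4)

5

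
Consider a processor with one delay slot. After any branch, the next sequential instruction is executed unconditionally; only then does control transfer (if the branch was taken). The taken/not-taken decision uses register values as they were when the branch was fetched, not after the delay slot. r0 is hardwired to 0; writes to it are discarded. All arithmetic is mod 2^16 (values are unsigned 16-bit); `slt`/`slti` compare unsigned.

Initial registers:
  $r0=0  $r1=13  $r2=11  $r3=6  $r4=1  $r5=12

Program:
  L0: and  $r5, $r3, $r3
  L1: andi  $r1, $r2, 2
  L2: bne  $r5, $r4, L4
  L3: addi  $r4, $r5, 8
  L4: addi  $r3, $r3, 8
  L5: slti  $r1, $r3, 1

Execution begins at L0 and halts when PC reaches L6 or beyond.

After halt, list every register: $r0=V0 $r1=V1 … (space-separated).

  step pc=0: and  $r5, $r3, $r3  regs=(0,13,11,6,1,6)
  step pc=1: andi  $r1, $r2, 2  regs=(0,2,11,6,1,6)
  step pc=2: bne  $r5, $r4, L4  cond=T  regs=(0,2,11,6,1,6)
  step pc=3: addi  $r4, $r5, 8  regs=(0,2,11,6,14,6)
  step pc=4: addi  $r3, $r3, 8  regs=(0,2,11,14,14,6)
  step pc=5: slti  $r1, $r3, 1  regs=(0,0,11,14,14,6)

$r0=0 $r1=0 $r2=11 $r3=14 $r4=14 $r5=6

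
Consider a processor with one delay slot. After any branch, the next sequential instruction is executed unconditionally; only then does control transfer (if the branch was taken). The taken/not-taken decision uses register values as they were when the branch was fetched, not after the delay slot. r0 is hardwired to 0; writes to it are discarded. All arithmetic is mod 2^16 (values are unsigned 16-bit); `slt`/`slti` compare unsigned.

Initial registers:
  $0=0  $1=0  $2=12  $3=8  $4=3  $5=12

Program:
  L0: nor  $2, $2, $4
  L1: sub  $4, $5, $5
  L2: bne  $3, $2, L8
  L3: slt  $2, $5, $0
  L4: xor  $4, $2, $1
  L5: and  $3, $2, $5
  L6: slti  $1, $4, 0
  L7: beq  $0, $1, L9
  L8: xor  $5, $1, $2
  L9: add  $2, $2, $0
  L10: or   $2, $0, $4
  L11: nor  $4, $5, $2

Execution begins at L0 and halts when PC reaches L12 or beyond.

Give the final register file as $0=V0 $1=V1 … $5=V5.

  step pc=0: nor  $2, $2, $4  regs=(0,0,65520,8,3,12)
  step pc=1: sub  $4, $5, $5  regs=(0,0,65520,8,0,12)
  step pc=2: bne  $3, $2, L8  cond=T  regs=(0,0,65520,8,0,12)
  step pc=3: slt  $2, $5, $0  regs=(0,0,0,8,0,12)
  step pc=8: xor  $5, $1, $2  regs=(0,0,0,8,0,0)
  step pc=9: add  $2, $2, $0  regs=(0,0,0,8,0,0)
  step pc=10: or   $2, $0, $4  regs=(0,0,0,8,0,0)
  step pc=11: nor  $4, $5, $2  regs=(0,0,0,8,65535,0)

$0=0 $1=0 $2=0 $3=8 $4=65535 $5=0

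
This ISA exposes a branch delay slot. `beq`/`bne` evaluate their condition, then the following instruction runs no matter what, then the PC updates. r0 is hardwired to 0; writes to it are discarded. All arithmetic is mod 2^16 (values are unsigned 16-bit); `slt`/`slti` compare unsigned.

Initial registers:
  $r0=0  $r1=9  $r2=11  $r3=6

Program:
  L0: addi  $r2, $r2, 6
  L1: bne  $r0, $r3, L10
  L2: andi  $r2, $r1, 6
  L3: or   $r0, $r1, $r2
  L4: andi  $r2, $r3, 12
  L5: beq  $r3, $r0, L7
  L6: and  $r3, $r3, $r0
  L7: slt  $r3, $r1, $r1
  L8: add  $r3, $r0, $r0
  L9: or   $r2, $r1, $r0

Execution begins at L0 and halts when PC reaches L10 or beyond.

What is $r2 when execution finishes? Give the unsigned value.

0

PC=0  addi  $r2, $r2, 6      | $r0=0 $r1=9 $r2=17 $r3=6
PC=1  bne  $r0, $r3, L10     | $r0=0 $r1=9 $r2=17 $r3=6  [TAKEN]
PC=2  andi  $r2, $r1, 6      | $r0=0 $r1=9 $r2=0 $r3=6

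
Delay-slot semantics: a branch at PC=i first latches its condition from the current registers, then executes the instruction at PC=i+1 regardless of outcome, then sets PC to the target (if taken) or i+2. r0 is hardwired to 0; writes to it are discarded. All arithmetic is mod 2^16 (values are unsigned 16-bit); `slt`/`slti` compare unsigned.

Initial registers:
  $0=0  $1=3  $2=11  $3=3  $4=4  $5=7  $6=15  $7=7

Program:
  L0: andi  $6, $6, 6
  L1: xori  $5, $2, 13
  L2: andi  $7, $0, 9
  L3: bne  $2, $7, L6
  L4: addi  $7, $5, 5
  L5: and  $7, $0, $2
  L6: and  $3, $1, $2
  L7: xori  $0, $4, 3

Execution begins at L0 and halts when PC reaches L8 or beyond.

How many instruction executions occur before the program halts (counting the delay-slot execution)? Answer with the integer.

#0 andi  $6, $6, 6 ; 0/3/11/3/4/7/6/7
#1 xori  $5, $2, 13 ; 0/3/11/3/4/6/6/7
#2 andi  $7, $0, 9 ; 0/3/11/3/4/6/6/0
#3 bne  $2, $7, L6 ; 0/3/11/3/4/6/6/0 ; →target
#4 addi  $7, $5, 5 ; 0/3/11/3/4/6/6/11
#6 and  $3, $1, $2 ; 0/3/11/3/4/6/6/11
#7 xori  $0, $4, 3 ; 0/3/11/3/4/6/6/11

7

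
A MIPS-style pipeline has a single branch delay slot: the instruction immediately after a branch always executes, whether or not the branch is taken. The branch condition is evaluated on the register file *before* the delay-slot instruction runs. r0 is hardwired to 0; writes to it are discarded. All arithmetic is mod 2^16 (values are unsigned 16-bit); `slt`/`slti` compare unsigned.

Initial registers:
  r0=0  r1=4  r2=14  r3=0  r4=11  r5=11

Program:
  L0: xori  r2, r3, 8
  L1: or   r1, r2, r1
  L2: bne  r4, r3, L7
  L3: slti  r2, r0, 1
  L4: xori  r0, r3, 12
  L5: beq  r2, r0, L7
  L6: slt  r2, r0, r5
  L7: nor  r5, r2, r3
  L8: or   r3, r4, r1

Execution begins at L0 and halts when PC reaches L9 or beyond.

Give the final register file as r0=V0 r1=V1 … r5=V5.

r0=0 r1=12 r2=1 r3=15 r4=11 r5=65534

#0 xori  r2, r3, 8 ; 0/4/8/0/11/11
#1 or   r1, r2, r1 ; 0/12/8/0/11/11
#2 bne  r4, r3, L7 ; 0/12/8/0/11/11 ; →target
#3 slti  r2, r0, 1 ; 0/12/1/0/11/11
#7 nor  r5, r2, r3 ; 0/12/1/0/11/65534
#8 or   r3, r4, r1 ; 0/12/1/15/11/65534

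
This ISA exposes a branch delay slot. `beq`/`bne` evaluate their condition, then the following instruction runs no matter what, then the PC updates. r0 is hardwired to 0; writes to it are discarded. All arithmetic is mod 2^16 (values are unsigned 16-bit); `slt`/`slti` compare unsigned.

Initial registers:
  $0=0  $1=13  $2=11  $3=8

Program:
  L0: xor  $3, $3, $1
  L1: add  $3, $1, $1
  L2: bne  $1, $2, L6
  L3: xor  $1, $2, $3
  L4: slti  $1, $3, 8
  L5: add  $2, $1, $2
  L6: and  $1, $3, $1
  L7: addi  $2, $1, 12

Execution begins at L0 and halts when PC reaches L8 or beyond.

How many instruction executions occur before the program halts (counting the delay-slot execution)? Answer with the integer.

PC=0  xor  $3, $3, $1        | $0=0 $1=13 $2=11 $3=5
PC=1  add  $3, $1, $1        | $0=0 $1=13 $2=11 $3=26
PC=2  bne  $1, $2, L6        | $0=0 $1=13 $2=11 $3=26  [TAKEN]
PC=3  xor  $1, $2, $3        | $0=0 $1=17 $2=11 $3=26
PC=6  and  $1, $3, $1        | $0=0 $1=16 $2=11 $3=26
PC=7  addi  $2, $1, 12       | $0=0 $1=16 $2=28 $3=26

6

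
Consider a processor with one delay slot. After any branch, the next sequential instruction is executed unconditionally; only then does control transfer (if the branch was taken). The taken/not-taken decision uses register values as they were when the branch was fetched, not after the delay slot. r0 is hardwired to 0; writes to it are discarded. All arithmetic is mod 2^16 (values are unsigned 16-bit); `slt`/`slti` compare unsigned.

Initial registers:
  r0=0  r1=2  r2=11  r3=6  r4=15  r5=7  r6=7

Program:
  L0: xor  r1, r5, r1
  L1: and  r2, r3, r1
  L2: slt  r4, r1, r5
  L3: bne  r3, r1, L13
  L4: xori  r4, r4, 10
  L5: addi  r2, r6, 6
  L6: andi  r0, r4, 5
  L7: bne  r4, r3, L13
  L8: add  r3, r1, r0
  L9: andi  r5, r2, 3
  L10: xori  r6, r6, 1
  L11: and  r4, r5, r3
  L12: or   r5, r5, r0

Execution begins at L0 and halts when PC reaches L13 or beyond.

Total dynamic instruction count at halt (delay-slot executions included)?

5

[0] xor  r1, r5, r1  →  {r0:0, r1:5, r2:11, r3:6, r4:15, r5:7, r6:7}
[1] and  r2, r3, r1  →  {r0:0, r1:5, r2:4, r3:6, r4:15, r5:7, r6:7}
[2] slt  r4, r1, r5  →  {r0:0, r1:5, r2:4, r3:6, r4:1, r5:7, r6:7}
[3] bne  r3, r1, L13  →  {r0:0, r1:5, r2:4, r3:6, r4:1, r5:7, r6:7}  ⟨branch taken⟩
[4] xori  r4, r4, 10  →  {r0:0, r1:5, r2:4, r3:6, r4:11, r5:7, r6:7}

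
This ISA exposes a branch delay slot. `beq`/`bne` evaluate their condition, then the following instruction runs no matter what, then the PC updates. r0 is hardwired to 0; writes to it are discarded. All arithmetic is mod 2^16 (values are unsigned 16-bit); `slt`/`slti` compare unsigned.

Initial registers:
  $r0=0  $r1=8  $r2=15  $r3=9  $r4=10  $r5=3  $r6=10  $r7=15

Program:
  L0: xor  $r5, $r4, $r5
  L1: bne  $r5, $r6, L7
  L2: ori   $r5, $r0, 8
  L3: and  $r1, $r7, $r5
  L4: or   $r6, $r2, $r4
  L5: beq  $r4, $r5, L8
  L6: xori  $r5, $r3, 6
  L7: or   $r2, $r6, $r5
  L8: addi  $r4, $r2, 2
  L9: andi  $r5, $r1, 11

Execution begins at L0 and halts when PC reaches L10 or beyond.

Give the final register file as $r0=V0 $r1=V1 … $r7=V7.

[0] xor  $r5, $r4, $r5  →  {$r0:0, $r1:8, $r2:15, $r3:9, $r4:10, $r5:9, $r6:10, $r7:15}
[1] bne  $r5, $r6, L7  →  {$r0:0, $r1:8, $r2:15, $r3:9, $r4:10, $r5:9, $r6:10, $r7:15}  ⟨branch taken⟩
[2] ori   $r5, $r0, 8  →  {$r0:0, $r1:8, $r2:15, $r3:9, $r4:10, $r5:8, $r6:10, $r7:15}
[7] or   $r2, $r6, $r5  →  {$r0:0, $r1:8, $r2:10, $r3:9, $r4:10, $r5:8, $r6:10, $r7:15}
[8] addi  $r4, $r2, 2  →  {$r0:0, $r1:8, $r2:10, $r3:9, $r4:12, $r5:8, $r6:10, $r7:15}
[9] andi  $r5, $r1, 11  →  {$r0:0, $r1:8, $r2:10, $r3:9, $r4:12, $r5:8, $r6:10, $r7:15}

$r0=0 $r1=8 $r2=10 $r3=9 $r4=12 $r5=8 $r6=10 $r7=15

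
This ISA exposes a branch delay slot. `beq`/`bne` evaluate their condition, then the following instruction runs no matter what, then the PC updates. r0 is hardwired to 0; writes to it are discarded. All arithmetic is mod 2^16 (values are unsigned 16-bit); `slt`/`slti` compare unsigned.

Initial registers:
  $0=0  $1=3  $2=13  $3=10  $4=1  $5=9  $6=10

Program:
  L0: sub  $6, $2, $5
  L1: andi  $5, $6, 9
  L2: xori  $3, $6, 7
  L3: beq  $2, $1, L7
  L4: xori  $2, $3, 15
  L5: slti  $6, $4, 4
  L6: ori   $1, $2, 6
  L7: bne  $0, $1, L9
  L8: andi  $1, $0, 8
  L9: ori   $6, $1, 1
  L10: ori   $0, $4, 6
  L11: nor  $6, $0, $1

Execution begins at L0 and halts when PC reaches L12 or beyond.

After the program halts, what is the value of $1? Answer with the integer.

0

[0] sub  $6, $2, $5  →  {$0:0, $1:3, $2:13, $3:10, $4:1, $5:9, $6:4}
[1] andi  $5, $6, 9  →  {$0:0, $1:3, $2:13, $3:10, $4:1, $5:0, $6:4}
[2] xori  $3, $6, 7  →  {$0:0, $1:3, $2:13, $3:3, $4:1, $5:0, $6:4}
[3] beq  $2, $1, L7  →  {$0:0, $1:3, $2:13, $3:3, $4:1, $5:0, $6:4}  ⟨branch fallthrough⟩
[4] xori  $2, $3, 15  →  {$0:0, $1:3, $2:12, $3:3, $4:1, $5:0, $6:4}
[5] slti  $6, $4, 4  →  {$0:0, $1:3, $2:12, $3:3, $4:1, $5:0, $6:1}
[6] ori   $1, $2, 6  →  {$0:0, $1:14, $2:12, $3:3, $4:1, $5:0, $6:1}
[7] bne  $0, $1, L9  →  {$0:0, $1:14, $2:12, $3:3, $4:1, $5:0, $6:1}  ⟨branch taken⟩
[8] andi  $1, $0, 8  →  {$0:0, $1:0, $2:12, $3:3, $4:1, $5:0, $6:1}
[9] ori   $6, $1, 1  →  {$0:0, $1:0, $2:12, $3:3, $4:1, $5:0, $6:1}
[10] ori   $0, $4, 6  →  {$0:0, $1:0, $2:12, $3:3, $4:1, $5:0, $6:1}
[11] nor  $6, $0, $1  →  {$0:0, $1:0, $2:12, $3:3, $4:1, $5:0, $6:65535}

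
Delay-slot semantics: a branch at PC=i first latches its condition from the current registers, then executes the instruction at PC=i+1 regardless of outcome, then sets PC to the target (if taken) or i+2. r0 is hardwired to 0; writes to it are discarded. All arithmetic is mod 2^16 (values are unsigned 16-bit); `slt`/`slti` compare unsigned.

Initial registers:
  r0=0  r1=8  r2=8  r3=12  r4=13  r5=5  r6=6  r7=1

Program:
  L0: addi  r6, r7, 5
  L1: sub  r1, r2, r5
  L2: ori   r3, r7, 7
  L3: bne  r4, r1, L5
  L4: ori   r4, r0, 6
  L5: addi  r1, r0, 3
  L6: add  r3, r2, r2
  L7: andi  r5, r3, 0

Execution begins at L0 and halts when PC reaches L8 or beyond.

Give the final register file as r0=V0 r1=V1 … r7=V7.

r0=0 r1=3 r2=8 r3=16 r4=6 r5=0 r6=6 r7=1

  step pc=0: addi  r6, r7, 5  regs=(0,8,8,12,13,5,6,1)
  step pc=1: sub  r1, r2, r5  regs=(0,3,8,12,13,5,6,1)
  step pc=2: ori   r3, r7, 7  regs=(0,3,8,7,13,5,6,1)
  step pc=3: bne  r4, r1, L5  cond=T  regs=(0,3,8,7,13,5,6,1)
  step pc=4: ori   r4, r0, 6  regs=(0,3,8,7,6,5,6,1)
  step pc=5: addi  r1, r0, 3  regs=(0,3,8,7,6,5,6,1)
  step pc=6: add  r3, r2, r2  regs=(0,3,8,16,6,5,6,1)
  step pc=7: andi  r5, r3, 0  regs=(0,3,8,16,6,0,6,1)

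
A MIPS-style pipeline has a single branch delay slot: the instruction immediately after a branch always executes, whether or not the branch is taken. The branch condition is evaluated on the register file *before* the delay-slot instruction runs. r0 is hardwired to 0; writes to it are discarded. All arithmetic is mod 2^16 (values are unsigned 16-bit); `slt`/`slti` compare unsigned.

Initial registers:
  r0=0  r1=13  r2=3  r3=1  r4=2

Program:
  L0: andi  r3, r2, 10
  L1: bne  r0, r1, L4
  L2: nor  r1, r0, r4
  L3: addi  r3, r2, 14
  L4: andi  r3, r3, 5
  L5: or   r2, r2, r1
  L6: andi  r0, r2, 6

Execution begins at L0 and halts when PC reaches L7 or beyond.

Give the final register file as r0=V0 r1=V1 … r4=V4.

r0=0 r1=65533 r2=65535 r3=0 r4=2

PC=0  andi  r3, r2, 10       | r0=0 r1=13 r2=3 r3=2 r4=2
PC=1  bne  r0, r1, L4        | r0=0 r1=13 r2=3 r3=2 r4=2  [TAKEN]
PC=2  nor  r1, r0, r4        | r0=0 r1=65533 r2=3 r3=2 r4=2
PC=4  andi  r3, r3, 5        | r0=0 r1=65533 r2=3 r3=0 r4=2
PC=5  or   r2, r2, r1        | r0=0 r1=65533 r2=65535 r3=0 r4=2
PC=6  andi  r0, r2, 6        | r0=0 r1=65533 r2=65535 r3=0 r4=2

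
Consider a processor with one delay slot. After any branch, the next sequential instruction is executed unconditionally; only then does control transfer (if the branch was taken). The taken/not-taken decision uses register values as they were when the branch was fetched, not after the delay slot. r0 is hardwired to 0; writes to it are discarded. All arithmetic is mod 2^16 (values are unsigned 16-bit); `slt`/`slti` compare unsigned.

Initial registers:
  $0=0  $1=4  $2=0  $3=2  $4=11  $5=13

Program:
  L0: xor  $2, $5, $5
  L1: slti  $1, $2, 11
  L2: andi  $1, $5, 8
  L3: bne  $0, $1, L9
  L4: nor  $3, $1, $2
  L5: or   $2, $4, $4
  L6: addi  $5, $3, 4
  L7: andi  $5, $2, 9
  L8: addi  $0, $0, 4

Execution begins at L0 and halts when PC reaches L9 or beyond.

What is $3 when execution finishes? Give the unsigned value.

#0 xor  $2, $5, $5 ; 0/4/0/2/11/13
#1 slti  $1, $2, 11 ; 0/1/0/2/11/13
#2 andi  $1, $5, 8 ; 0/8/0/2/11/13
#3 bne  $0, $1, L9 ; 0/8/0/2/11/13 ; →target
#4 nor  $3, $1, $2 ; 0/8/0/65527/11/13

65527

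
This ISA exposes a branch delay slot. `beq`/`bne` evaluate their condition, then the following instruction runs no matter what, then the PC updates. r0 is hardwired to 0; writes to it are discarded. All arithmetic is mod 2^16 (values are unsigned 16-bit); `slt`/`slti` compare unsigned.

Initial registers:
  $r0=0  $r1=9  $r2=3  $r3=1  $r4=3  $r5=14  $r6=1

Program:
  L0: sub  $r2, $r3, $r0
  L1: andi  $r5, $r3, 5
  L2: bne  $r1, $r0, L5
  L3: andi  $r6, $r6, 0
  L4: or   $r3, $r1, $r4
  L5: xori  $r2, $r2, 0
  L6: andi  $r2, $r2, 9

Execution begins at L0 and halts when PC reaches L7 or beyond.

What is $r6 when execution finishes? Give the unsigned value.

0

#0 sub  $r2, $r3, $r0 ; 0/9/1/1/3/14/1
#1 andi  $r5, $r3, 5 ; 0/9/1/1/3/1/1
#2 bne  $r1, $r0, L5 ; 0/9/1/1/3/1/1 ; →target
#3 andi  $r6, $r6, 0 ; 0/9/1/1/3/1/0
#5 xori  $r2, $r2, 0 ; 0/9/1/1/3/1/0
#6 andi  $r2, $r2, 9 ; 0/9/1/1/3/1/0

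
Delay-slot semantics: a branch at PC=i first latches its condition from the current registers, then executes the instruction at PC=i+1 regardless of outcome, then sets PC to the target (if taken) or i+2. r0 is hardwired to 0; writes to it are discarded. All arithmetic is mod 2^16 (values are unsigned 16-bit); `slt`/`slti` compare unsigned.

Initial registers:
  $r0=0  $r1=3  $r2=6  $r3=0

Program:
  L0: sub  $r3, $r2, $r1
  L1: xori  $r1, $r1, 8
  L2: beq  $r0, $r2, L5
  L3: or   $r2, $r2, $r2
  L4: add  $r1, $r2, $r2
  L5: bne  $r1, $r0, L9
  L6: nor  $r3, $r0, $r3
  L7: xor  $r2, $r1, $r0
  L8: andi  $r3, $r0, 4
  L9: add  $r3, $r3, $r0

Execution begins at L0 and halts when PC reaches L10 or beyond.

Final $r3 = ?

65532

  step pc=0: sub  $r3, $r2, $r1  regs=(0,3,6,3)
  step pc=1: xori  $r1, $r1, 8  regs=(0,11,6,3)
  step pc=2: beq  $r0, $r2, L5  cond=F  regs=(0,11,6,3)
  step pc=3: or   $r2, $r2, $r2  regs=(0,11,6,3)
  step pc=4: add  $r1, $r2, $r2  regs=(0,12,6,3)
  step pc=5: bne  $r1, $r0, L9  cond=T  regs=(0,12,6,3)
  step pc=6: nor  $r3, $r0, $r3  regs=(0,12,6,65532)
  step pc=9: add  $r3, $r3, $r0  regs=(0,12,6,65532)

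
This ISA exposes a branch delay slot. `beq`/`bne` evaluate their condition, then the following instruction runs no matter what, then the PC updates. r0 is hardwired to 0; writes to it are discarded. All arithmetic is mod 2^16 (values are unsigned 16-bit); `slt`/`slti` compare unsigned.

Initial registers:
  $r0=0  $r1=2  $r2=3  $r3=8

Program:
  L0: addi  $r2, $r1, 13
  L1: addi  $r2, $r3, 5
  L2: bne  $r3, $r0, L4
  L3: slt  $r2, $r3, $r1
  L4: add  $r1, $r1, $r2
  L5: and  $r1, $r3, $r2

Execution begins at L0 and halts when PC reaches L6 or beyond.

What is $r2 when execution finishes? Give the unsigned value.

PC=0  addi  $r2, $r1, 13     | $r0=0 $r1=2 $r2=15 $r3=8
PC=1  addi  $r2, $r3, 5      | $r0=0 $r1=2 $r2=13 $r3=8
PC=2  bne  $r3, $r0, L4      | $r0=0 $r1=2 $r2=13 $r3=8  [TAKEN]
PC=3  slt  $r2, $r3, $r1     | $r0=0 $r1=2 $r2=0 $r3=8
PC=4  add  $r1, $r1, $r2     | $r0=0 $r1=2 $r2=0 $r3=8
PC=5  and  $r1, $r3, $r2     | $r0=0 $r1=0 $r2=0 $r3=8

0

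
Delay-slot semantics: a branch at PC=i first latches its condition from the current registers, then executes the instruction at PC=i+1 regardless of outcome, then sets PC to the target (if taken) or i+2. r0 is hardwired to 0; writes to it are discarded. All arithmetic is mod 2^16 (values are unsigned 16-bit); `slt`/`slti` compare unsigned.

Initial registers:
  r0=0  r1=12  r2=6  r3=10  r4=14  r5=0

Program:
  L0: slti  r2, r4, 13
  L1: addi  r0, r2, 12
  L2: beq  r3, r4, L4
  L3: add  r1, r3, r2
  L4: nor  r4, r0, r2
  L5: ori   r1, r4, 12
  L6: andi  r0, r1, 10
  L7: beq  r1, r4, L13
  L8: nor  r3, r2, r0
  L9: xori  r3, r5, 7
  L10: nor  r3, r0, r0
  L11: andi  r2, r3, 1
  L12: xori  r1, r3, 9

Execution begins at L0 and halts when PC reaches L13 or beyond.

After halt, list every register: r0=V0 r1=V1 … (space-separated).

r0=0 r1=65535 r2=0 r3=65535 r4=65535 r5=0

  step pc=0: slti  r2, r4, 13  regs=(0,12,0,10,14,0)
  step pc=1: addi  r0, r2, 12  regs=(0,12,0,10,14,0)
  step pc=2: beq  r3, r4, L4  cond=F  regs=(0,12,0,10,14,0)
  step pc=3: add  r1, r3, r2  regs=(0,10,0,10,14,0)
  step pc=4: nor  r4, r0, r2  regs=(0,10,0,10,65535,0)
  step pc=5: ori   r1, r4, 12  regs=(0,65535,0,10,65535,0)
  step pc=6: andi  r0, r1, 10  regs=(0,65535,0,10,65535,0)
  step pc=7: beq  r1, r4, L13  cond=T  regs=(0,65535,0,10,65535,0)
  step pc=8: nor  r3, r2, r0  regs=(0,65535,0,65535,65535,0)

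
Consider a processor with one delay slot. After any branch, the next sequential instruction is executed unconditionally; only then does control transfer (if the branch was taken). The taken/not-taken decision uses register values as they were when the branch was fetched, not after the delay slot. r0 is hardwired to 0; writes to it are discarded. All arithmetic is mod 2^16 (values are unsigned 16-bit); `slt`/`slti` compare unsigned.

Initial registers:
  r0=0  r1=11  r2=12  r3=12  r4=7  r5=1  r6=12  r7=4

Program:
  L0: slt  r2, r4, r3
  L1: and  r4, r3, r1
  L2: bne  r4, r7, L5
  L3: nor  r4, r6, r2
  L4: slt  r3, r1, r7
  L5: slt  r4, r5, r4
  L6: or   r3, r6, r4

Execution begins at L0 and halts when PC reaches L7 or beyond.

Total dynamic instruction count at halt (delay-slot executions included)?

[0] slt  r2, r4, r3  →  {r0:0, r1:11, r2:1, r3:12, r4:7, r5:1, r6:12, r7:4}
[1] and  r4, r3, r1  →  {r0:0, r1:11, r2:1, r3:12, r4:8, r5:1, r6:12, r7:4}
[2] bne  r4, r7, L5  →  {r0:0, r1:11, r2:1, r3:12, r4:8, r5:1, r6:12, r7:4}  ⟨branch taken⟩
[3] nor  r4, r6, r2  →  {r0:0, r1:11, r2:1, r3:12, r4:65522, r5:1, r6:12, r7:4}
[5] slt  r4, r5, r4  →  {r0:0, r1:11, r2:1, r3:12, r4:1, r5:1, r6:12, r7:4}
[6] or   r3, r6, r4  →  {r0:0, r1:11, r2:1, r3:13, r4:1, r5:1, r6:12, r7:4}

6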